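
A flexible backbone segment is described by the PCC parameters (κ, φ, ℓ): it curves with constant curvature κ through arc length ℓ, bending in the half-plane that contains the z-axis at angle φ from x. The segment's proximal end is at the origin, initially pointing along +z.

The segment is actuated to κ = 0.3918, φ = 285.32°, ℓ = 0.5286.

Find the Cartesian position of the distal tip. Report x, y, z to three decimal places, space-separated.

0.014 -0.053 0.525

θ = κ·ℓ = 0.3918 × 0.5286 = 0.20711 rad
ρ = (1 − cos θ)/κ = (1 − 0.97863)/0.3918 = 0.05454
z = sin θ / κ = 0.20563/0.3918 = 0.52483
x = ρ cos φ = 0.05454 × cos(285.32°) = 0.01441
y = ρ sin φ = 0.05454 × sin(285.32°) = -0.05260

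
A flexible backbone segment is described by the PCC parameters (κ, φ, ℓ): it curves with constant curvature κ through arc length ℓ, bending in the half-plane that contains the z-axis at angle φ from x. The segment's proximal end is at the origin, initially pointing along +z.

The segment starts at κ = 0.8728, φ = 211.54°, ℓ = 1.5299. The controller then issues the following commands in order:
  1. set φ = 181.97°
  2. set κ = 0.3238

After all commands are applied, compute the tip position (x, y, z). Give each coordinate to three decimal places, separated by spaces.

-0.371 -0.013 1.468

initial: κ=0.8728, φ=211.54°, ℓ=1.5299
cmd 1: set φ=181.97° → (κ,φ,ℓ)=(0.8728,181.97°,1.5299) → tip=(-0.8779,-0.0302,1.1141)
cmd 2: set κ=0.3238 → (κ,φ,ℓ)=(0.3238,181.97°,1.5299) → tip=(-0.3710,-0.0128,1.4681)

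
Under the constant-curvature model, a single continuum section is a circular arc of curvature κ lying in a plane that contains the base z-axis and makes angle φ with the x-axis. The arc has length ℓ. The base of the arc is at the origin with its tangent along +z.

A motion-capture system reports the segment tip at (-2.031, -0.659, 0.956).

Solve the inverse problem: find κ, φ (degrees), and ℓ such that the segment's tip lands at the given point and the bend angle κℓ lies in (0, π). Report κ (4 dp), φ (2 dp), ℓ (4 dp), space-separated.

ρ = √(x²+y²) = √(-2.031² + -0.659²) = 2.13524
φ = atan2(y, x) mod 360° = atan2(-0.659, -2.031) = 197.9767°
|p|² = ρ² + z² = 2.13524² + 0.956² = 5.47318
κ = 2ρ / |p|² = 2×2.13524 / 5.47318 = 0.78026
θ = 2·atan2(ρ, z) = 2·atan2(2.13524, 0.956) = 2.29967 rad
ℓ = θ/κ = 2.29967/0.78026 = 2.94733

0.7803 197.98 2.9473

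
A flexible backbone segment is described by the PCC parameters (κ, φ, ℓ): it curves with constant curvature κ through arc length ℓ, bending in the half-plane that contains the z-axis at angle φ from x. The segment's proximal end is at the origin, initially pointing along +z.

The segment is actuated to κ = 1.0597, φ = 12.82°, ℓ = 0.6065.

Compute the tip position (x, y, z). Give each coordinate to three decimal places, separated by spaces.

0.184 0.042 0.566

θ = κ·ℓ = 1.0597 × 0.6065 = 0.64271 rad
ρ = (1 − cos θ)/κ = (1 − 0.80048)/1.0597 = 0.18828
z = sin θ / κ = 0.59937/1.0597 = 0.56560
x = ρ cos φ = 0.18828 × cos(12.82°) = 0.18359
y = ρ sin φ = 0.18828 × sin(12.82°) = 0.04178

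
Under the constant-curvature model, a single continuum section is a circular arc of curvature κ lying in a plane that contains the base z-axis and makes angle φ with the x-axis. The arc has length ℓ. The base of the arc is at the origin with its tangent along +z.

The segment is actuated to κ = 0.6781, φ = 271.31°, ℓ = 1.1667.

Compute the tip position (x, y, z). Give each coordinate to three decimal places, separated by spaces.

0.010 -0.438 1.049

θ = κ·ℓ = 0.6781 × 1.1667 = 0.79114 rad
ρ = (1 − cos θ)/κ = (1 − 0.70304)/0.6781 = 0.43794
z = sin θ / κ = 0.71115/0.6781 = 1.04875
x = ρ cos φ = 0.43794 × cos(271.31°) = 0.01001
y = ρ sin φ = 0.43794 × sin(271.31°) = -0.43782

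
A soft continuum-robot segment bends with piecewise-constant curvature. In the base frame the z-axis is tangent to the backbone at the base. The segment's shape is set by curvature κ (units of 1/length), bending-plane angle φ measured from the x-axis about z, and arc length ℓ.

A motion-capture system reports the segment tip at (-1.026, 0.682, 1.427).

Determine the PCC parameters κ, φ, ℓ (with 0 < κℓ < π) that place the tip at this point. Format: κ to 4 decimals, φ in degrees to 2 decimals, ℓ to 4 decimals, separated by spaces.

ρ = √(x²+y²) = √(-1.026² + 0.682²) = 1.23199
φ = atan2(y, x) mod 360° = atan2(0.682, -1.026) = 146.3873°
|p|² = ρ² + z² = 1.23199² + 1.427² = 3.55413
κ = 2ρ / |p|² = 2×1.23199 / 3.55413 = 0.69327
θ = 2·atan2(ρ, z) = 2·atan2(1.23199, 1.427) = 1.42438 rad
ℓ = θ/κ = 1.42438/0.69327 = 2.05457

0.6933 146.39 2.0546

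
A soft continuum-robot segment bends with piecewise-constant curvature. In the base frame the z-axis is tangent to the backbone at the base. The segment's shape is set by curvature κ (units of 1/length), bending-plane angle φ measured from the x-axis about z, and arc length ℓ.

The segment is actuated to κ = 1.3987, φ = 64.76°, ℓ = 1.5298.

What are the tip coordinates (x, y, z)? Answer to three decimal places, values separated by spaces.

θ = κ·ℓ = 1.3987 × 1.5298 = 2.13973 rad
ρ = (1 − cos θ)/κ = (1 − -0.53874)/1.3987 = 1.10012
z = sin θ / κ = 0.84248/1.3987 = 0.60233
x = ρ cos φ = 1.10012 × cos(64.76°) = 0.46910
y = ρ sin φ = 1.10012 × sin(64.76°) = 0.99509

0.469 0.995 0.602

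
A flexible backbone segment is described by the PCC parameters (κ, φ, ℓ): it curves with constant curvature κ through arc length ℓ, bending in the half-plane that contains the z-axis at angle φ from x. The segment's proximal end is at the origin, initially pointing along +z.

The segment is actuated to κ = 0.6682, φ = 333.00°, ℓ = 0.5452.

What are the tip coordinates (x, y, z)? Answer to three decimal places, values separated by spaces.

0.088 -0.045 0.533

θ = κ·ℓ = 0.6682 × 0.5452 = 0.36430 rad
ρ = (1 − cos θ)/κ = (1 − 0.93437)/0.6682 = 0.09822
z = sin θ / κ = 0.35630/0.6682 = 0.53322
x = ρ cos φ = 0.09822 × cos(333.00°) = 0.08751
y = ρ sin φ = 0.09822 × sin(333.00°) = -0.04459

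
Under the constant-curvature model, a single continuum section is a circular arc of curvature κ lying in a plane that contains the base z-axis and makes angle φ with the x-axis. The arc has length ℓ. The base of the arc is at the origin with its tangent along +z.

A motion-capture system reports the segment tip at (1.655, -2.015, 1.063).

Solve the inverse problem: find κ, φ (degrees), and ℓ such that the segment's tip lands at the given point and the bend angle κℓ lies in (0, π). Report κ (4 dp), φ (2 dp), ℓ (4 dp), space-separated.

ρ = √(x²+y²) = √(1.655² + -2.015²) = 2.60754
φ = atan2(y, x) mod 360° = atan2(-2.015, 1.655) = 309.3976°
|p|² = ρ² + z² = 2.60754² + 1.063² = 7.92922
κ = 2ρ / |p|² = 2×2.60754 / 7.92922 = 0.65770
θ = 2·atan2(ρ, z) = 2·atan2(2.60754, 1.063) = 2.36740 rad
ℓ = θ/κ = 2.36740/0.65770 = 3.59950

0.6577 309.40 3.5995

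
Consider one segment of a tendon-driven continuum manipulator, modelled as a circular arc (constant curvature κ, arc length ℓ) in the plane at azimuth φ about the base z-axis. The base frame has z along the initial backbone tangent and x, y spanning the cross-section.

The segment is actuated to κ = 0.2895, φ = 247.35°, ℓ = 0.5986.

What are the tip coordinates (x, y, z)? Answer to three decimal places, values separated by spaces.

θ = κ·ℓ = 0.2895 × 0.5986 = 0.17329 rad
ρ = (1 − cos θ)/κ = (1 − 0.98502)/0.2895 = 0.05174
z = sin θ / κ = 0.17243/0.2895 = 0.59561
x = ρ cos φ = 0.05174 × cos(247.35°) = -0.01992
y = ρ sin φ = 0.05174 × sin(247.35°) = -0.04775

-0.020 -0.048 0.596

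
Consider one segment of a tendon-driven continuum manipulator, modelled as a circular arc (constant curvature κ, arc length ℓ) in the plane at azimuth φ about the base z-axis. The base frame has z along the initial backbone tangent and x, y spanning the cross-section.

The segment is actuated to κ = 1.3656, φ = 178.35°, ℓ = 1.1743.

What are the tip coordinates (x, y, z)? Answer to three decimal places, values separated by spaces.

θ = κ·ℓ = 1.3656 × 1.1743 = 1.60362 rad
ρ = (1 − cos θ)/κ = (1 − -0.03282)/1.3656 = 0.75631
z = sin θ / κ = 0.99946/1.3656 = 0.73188
x = ρ cos φ = 0.75631 × cos(178.35°) = -0.75600
y = ρ sin φ = 0.75631 × sin(178.35°) = 0.02178

-0.756 0.022 0.732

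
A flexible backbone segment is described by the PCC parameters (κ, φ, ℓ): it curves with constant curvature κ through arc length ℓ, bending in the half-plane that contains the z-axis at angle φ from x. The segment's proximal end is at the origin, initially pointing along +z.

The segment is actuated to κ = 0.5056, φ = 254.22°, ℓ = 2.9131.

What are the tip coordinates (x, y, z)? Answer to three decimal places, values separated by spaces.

-0.485 -1.717 1.968

θ = κ·ℓ = 0.5056 × 2.9131 = 1.47286 rad
ρ = (1 − cos θ)/κ = (1 − 0.09778)/0.5056 = 1.78446
z = sin θ / κ = 0.99521/0.5056 = 1.96837
x = ρ cos φ = 1.78446 × cos(254.22°) = -0.48527
y = ρ sin φ = 1.78446 × sin(254.22°) = -1.71721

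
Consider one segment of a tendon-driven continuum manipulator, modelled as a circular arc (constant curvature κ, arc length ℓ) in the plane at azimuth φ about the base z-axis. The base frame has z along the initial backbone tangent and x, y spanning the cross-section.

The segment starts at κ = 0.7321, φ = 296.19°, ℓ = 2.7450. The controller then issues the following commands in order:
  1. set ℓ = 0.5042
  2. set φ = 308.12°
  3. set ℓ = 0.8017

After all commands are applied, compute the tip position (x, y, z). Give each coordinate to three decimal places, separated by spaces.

0.141 -0.180 0.756

initial: κ=0.7321, φ=296.19°, ℓ=2.7450
cmd 1: set ℓ=0.5042 → (κ,φ,ℓ)=(0.7321,296.19°,0.5042) → tip=(0.0406,-0.0826,0.4928)
cmd 2: set φ=308.12° → (κ,φ,ℓ)=(0.7321,308.12°,0.5042) → tip=(0.0568,-0.0724,0.4928)
cmd 3: set ℓ=0.8017 → (κ,φ,ℓ)=(0.7321,308.12°,0.8017) → tip=(0.1411,-0.1798,0.7565)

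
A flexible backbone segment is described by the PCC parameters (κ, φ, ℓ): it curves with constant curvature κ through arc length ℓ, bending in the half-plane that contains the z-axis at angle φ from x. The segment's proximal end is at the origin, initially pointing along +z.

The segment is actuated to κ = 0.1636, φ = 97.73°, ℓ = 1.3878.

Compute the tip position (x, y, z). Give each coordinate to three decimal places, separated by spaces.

θ = κ·ℓ = 0.1636 × 1.3878 = 0.22704 rad
ρ = (1 − cos θ)/κ = (1 − 0.97434)/0.1636 = 0.15687
z = sin θ / κ = 0.22510/0.1636 = 1.37591
x = ρ cos φ = 0.15687 × cos(97.73°) = -0.02110
y = ρ sin φ = 0.15687 × sin(97.73°) = 0.15544

-0.021 0.155 1.376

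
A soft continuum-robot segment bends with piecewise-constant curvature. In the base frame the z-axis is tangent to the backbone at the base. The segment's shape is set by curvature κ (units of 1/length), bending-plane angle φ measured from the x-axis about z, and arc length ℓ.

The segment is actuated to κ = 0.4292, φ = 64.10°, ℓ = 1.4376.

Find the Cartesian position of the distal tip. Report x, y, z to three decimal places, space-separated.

θ = κ·ℓ = 0.4292 × 1.4376 = 0.61702 rad
ρ = (1 − cos θ)/κ = (1 − 0.81561)/0.4292 = 0.42962
z = sin θ / κ = 0.57861/0.4292 = 1.34810
x = ρ cos φ = 0.42962 × cos(64.10°) = 0.18766
y = ρ sin φ = 0.42962 × sin(64.10°) = 0.38647

0.188 0.386 1.348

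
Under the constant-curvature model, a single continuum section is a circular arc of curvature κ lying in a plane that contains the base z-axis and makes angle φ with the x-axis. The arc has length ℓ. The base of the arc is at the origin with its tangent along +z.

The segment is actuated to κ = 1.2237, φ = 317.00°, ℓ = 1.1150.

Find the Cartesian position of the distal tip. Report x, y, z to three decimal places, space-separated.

0.475 -0.443 0.800

θ = κ·ℓ = 1.2237 × 1.1150 = 1.36443 rad
ρ = (1 − cos θ)/κ = (1 − 0.20491)/1.2237 = 0.64974
z = sin θ / κ = 0.97878/1.2237 = 0.79985
x = ρ cos φ = 0.64974 × cos(317.00°) = 0.47519
y = ρ sin φ = 0.64974 × sin(317.00°) = -0.44312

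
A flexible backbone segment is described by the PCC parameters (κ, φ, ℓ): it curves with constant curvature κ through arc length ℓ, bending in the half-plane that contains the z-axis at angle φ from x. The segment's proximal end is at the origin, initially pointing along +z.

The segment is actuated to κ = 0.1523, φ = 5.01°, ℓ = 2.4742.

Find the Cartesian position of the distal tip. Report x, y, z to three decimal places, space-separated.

θ = κ·ℓ = 0.1523 × 2.4742 = 0.37682 rad
ρ = (1 − cos θ)/κ = (1 − 0.92984)/0.1523 = 0.46067
z = sin θ / κ = 0.36797/0.1523 = 2.41606
x = ρ cos φ = 0.46067 × cos(5.01°) = 0.45891
y = ρ sin φ = 0.46067 × sin(5.01°) = 0.04023

0.459 0.040 2.416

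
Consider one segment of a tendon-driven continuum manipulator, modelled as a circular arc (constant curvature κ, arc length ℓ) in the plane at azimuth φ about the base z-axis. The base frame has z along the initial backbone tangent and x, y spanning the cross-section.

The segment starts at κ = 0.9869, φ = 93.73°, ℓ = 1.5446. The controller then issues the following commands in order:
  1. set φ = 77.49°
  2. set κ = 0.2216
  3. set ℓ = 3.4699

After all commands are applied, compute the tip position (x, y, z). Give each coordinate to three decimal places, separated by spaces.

initial: κ=0.9869, φ=93.73°, ℓ=1.5446
cmd 1: set φ=77.49° → (κ,φ,ℓ)=(0.9869,77.49°,1.5446) → tip=(0.2093,0.9433,1.0122)
cmd 2: set κ=0.2216 → (κ,φ,ℓ)=(0.2216,77.49°,1.5446) → tip=(0.0567,0.2556,1.5146)
cmd 3: set ℓ=3.4699 → (κ,φ,ℓ)=(0.2216,77.49°,3.4699) → tip=(0.2750,1.2395,3.1379)

0.275 1.239 3.138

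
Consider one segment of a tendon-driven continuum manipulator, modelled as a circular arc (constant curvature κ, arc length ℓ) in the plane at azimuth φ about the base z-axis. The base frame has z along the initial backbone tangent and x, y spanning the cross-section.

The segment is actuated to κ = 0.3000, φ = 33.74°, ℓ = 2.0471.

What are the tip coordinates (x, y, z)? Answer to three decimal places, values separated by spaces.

θ = κ·ℓ = 0.3000 × 2.0471 = 0.61413 rad
ρ = (1 − cos θ)/κ = (1 − 0.81728)/0.3000 = 0.60908
z = sin θ / κ = 0.57625/0.3000 = 1.92083
x = ρ cos φ = 0.60908 × cos(33.74°) = 0.50649
y = ρ sin φ = 0.60908 × sin(33.74°) = 0.33830

0.506 0.338 1.921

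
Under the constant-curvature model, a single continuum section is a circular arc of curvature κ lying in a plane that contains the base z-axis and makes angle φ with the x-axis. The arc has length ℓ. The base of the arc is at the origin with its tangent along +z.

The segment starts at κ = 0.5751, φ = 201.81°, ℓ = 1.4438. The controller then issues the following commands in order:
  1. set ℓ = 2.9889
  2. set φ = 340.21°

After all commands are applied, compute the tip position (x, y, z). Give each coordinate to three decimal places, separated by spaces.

1.878 -0.676 1.720

initial: κ=0.5751, φ=201.81°, ℓ=1.4438
cmd 1: set ℓ=2.9889 → (κ,φ,ℓ)=(0.5751,201.81°,2.9889) → tip=(-1.8526,-0.7414,1.7198)
cmd 2: set φ=340.21° → (κ,φ,ℓ)=(0.5751,340.21°,2.9889) → tip=(1.8776,-0.6756,1.7198)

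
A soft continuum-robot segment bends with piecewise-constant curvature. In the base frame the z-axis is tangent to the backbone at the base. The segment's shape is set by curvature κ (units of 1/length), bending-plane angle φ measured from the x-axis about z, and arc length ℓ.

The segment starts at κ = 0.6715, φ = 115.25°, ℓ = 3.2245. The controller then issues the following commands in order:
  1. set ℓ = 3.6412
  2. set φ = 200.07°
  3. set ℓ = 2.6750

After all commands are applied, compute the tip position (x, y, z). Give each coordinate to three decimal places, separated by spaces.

-1.711 -0.625 1.452

initial: κ=0.6715, φ=115.25°, ℓ=3.2245
cmd 1: set ℓ=3.6412 → (κ,φ,ℓ)=(0.6715,115.25°,3.6412) → tip=(-1.1225,2.3801,0.9554)
cmd 2: set φ=200.07° → (κ,φ,ℓ)=(0.6715,200.07°,3.6412) → tip=(-2.4717,-0.9031,0.9554)
cmd 3: set ℓ=2.6750 → (κ,φ,ℓ)=(0.6715,200.07°,2.6750) → tip=(-1.7115,-0.6253,1.4515)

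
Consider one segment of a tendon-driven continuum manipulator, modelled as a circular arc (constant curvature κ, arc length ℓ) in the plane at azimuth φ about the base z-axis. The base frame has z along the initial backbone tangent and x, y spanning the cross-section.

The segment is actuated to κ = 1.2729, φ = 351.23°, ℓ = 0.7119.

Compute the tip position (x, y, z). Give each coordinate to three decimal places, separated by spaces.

θ = κ·ℓ = 1.2729 × 0.7119 = 0.90618 rad
ρ = (1 − cos θ)/κ = (1 − 0.61676)/1.2729 = 0.30108
z = sin θ / κ = 0.78715/1.2729 = 0.61839
x = ρ cos φ = 0.30108 × cos(351.23°) = 0.29756
y = ρ sin φ = 0.30108 × sin(351.23°) = -0.04590

0.298 -0.046 0.618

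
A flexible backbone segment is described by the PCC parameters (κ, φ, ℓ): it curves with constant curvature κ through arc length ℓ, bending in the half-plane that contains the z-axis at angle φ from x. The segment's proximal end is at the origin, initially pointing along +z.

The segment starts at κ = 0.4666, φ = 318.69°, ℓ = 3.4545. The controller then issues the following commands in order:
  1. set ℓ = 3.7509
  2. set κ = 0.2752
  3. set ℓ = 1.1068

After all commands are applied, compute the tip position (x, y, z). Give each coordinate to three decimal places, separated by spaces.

initial: κ=0.4666, φ=318.69°, ℓ=3.4545
cmd 1: set ℓ=3.7509 → (κ,φ,ℓ)=(0.4666,318.69°,3.7509) → tip=(1.8971,-1.6672,2.1088)
cmd 2: set κ=0.2752 → (κ,φ,ℓ)=(0.2752,318.69°,3.7509) → tip=(1.3295,-1.1684,3.1194)
cmd 3: set ℓ=1.1068 → (κ,φ,ℓ)=(0.2752,318.69°,1.1068) → tip=(0.1256,-0.1104,1.0898)

0.126 -0.110 1.090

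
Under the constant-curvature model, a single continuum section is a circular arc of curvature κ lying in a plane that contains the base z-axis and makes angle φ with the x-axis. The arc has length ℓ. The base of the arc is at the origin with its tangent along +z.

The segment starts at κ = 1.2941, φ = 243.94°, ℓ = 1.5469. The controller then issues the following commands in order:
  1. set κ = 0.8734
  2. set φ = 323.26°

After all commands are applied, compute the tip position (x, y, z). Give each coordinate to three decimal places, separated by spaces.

initial: κ=1.2941, φ=243.94°, ℓ=1.5469
cmd 1: set κ=0.8734 → (κ,φ,ℓ)=(0.8734,243.94°,1.5469) → tip=(-0.3934,-0.8044,1.1174)
cmd 2: set φ=323.26° → (κ,φ,ℓ)=(0.8734,323.26°,1.5469) → tip=(0.7175,-0.5356,1.1174)

0.718 -0.536 1.117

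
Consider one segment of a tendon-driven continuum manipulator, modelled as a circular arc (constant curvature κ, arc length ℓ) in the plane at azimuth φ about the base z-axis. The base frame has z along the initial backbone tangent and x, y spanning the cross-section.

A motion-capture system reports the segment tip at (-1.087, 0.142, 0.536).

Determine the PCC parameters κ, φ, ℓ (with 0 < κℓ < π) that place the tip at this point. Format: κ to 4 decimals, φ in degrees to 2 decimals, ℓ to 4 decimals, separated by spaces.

ρ = √(x²+y²) = √(-1.087² + 0.142²) = 1.09624
φ = atan2(y, x) mod 360° = atan2(0.142, -1.087) = 172.5573°
|p|² = ρ² + z² = 1.09624² + 0.536² = 1.48903
κ = 2ρ / |p|² = 2×1.09624 / 1.48903 = 1.47242
θ = 2·atan2(ρ, z) = 2·atan2(1.09624, 0.536) = 2.23206 rad
ℓ = θ/κ = 2.23206/1.47242 = 1.51592

1.4724 172.56 1.5159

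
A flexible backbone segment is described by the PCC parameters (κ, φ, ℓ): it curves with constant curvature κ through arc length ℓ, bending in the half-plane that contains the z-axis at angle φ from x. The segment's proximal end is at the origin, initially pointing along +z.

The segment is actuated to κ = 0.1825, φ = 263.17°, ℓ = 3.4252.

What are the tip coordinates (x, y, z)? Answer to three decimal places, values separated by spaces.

θ = κ·ℓ = 0.1825 × 3.4252 = 0.62510 rad
ρ = (1 − cos θ)/κ = (1 − 0.81091)/0.1825 = 1.03614
z = sin θ / κ = 0.58518/0.1825 = 3.20645
x = ρ cos φ = 1.03614 × cos(263.17°) = -0.12322
y = ρ sin φ = 1.03614 × sin(263.17°) = -1.02878

-0.123 -1.029 3.206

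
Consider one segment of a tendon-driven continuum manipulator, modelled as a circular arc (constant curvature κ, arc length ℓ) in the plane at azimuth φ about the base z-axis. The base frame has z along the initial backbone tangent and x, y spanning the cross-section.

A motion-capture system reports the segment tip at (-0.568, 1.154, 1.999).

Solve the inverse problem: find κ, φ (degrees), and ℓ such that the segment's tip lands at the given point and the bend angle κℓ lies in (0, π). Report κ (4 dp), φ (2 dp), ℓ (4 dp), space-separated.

0.4553 116.21 2.5117

ρ = √(x²+y²) = √(-0.568² + 1.154²) = 1.28621
φ = atan2(y, x) mod 360° = atan2(1.154, -0.568) = 116.2065°
|p|² = ρ² + z² = 1.28621² + 1.999² = 5.65034
κ = 2ρ / |p|² = 2×1.28621 / 5.65034 = 0.45527
θ = 2·atan2(ρ, z) = 2·atan2(1.28621, 1.999) = 1.14348 rad
ℓ = θ/κ = 1.14348/0.45527 = 2.51166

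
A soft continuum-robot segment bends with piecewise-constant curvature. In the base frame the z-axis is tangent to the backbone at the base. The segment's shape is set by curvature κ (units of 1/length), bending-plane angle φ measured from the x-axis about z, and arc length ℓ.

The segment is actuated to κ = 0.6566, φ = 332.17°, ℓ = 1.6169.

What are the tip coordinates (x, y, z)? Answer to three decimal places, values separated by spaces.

θ = κ·ℓ = 0.6566 × 1.6169 = 1.06166 rad
ρ = (1 − cos θ)/κ = (1 − 0.48743)/0.6566 = 0.78065
z = sin θ / κ = 0.87316/0.6566 = 1.32983
x = ρ cos φ = 0.78065 × cos(332.17°) = 0.69036
y = ρ sin φ = 0.78065 × sin(332.17°) = -0.36445

0.690 -0.364 1.330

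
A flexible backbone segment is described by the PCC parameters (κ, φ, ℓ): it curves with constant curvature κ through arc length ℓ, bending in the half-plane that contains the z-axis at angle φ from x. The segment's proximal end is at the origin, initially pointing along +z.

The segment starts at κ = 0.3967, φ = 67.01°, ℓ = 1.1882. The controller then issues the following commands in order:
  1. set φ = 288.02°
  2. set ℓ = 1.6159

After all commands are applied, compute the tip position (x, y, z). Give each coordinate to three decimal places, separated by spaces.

0.155 -0.476 1.507

initial: κ=0.3967, φ=67.01°, ℓ=1.1882
cmd 1: set φ=288.02° → (κ,φ,ℓ)=(0.3967,288.02°,1.1882) → tip=(0.0850,-0.2614,1.1447)
cmd 2: set ℓ=1.6159 → (κ,φ,ℓ)=(0.3967,288.02°,1.6159) → tip=(0.1548,-0.4759,1.5075)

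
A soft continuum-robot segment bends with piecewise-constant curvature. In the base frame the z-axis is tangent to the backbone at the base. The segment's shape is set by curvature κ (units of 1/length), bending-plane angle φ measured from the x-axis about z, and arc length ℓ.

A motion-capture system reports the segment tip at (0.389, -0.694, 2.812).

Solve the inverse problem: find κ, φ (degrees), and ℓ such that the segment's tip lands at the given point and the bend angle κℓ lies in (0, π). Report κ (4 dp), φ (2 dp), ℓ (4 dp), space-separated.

0.1863 299.27 2.9597

ρ = √(x²+y²) = √(0.389² + -0.694²) = 0.79559
φ = atan2(y, x) mod 360° = atan2(-0.694, 0.389) = 299.2714°
|p|² = ρ² + z² = 0.79559² + 2.812² = 8.54030
κ = 2ρ / |p|² = 2×0.79559 / 8.54030 = 0.18631
θ = 2·atan2(ρ, z) = 2·atan2(0.79559, 2.812) = 0.55144 rad
ℓ = θ/κ = 0.55144/0.18631 = 2.95974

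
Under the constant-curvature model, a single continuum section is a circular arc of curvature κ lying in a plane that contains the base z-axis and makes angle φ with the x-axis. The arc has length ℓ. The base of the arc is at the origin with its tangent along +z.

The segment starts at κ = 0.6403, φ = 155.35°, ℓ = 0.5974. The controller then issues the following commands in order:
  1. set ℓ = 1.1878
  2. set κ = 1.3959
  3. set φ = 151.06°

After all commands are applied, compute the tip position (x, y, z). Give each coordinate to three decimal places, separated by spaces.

initial: κ=0.6403, φ=155.35°, ℓ=0.5974
cmd 1: set ℓ=1.1878 → (κ,φ,ℓ)=(0.6403,155.35°,1.1878) → tip=(-0.3911,0.1795,1.0766)
cmd 2: set κ=1.3959 → (κ,φ,ℓ)=(1.3959,155.35°,1.1878) → tip=(-0.7078,0.3248,0.7137)
cmd 3: set φ=151.06° → (κ,φ,ℓ)=(1.3959,151.06°,1.1878) → tip=(-0.6816,0.3769,0.7137)

-0.682 0.377 0.714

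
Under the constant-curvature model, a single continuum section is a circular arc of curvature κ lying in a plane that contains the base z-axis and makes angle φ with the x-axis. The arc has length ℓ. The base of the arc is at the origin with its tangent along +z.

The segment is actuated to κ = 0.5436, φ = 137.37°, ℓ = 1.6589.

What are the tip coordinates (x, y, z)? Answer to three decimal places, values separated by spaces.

-0.514 0.473 1.443

θ = κ·ℓ = 0.5436 × 1.6589 = 0.90178 rad
ρ = (1 − cos θ)/κ = (1 − 0.62022)/0.5436 = 0.69865
z = sin θ / κ = 0.78443/0.5436 = 1.44303
x = ρ cos φ = 0.69865 × cos(137.37°) = -0.51402
y = ρ sin φ = 0.69865 × sin(137.37°) = 0.47317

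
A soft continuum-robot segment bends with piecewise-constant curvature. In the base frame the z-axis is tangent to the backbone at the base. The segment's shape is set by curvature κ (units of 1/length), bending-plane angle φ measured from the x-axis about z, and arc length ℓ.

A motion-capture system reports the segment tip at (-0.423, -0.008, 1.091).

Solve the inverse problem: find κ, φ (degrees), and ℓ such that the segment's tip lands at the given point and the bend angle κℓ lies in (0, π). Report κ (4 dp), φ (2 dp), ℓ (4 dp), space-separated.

ρ = √(x²+y²) = √(-0.423² + -0.008²) = 0.42308
φ = atan2(y, x) mod 360° = atan2(-0.008, -0.423) = 181.0835°
|p|² = ρ² + z² = 0.42308² + 1.091² = 1.36927
κ = 2ρ / |p|² = 2×0.42308 / 1.36927 = 0.61796
θ = 2·atan2(ρ, z) = 2·atan2(0.42308, 1.091) = 0.73987 rad
ℓ = θ/κ = 0.73987/0.61796 = 1.19728

0.6180 181.08 1.1973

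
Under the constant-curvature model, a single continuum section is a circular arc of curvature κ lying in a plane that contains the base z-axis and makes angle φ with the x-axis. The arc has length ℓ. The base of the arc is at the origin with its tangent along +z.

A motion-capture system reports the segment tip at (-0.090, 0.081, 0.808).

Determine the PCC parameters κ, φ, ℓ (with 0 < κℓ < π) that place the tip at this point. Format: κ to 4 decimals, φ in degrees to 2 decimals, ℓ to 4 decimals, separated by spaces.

0.3628 138.01 0.8200

ρ = √(x²+y²) = √(-0.090² + 0.081²) = 0.12108
φ = atan2(y, x) mod 360° = atan2(0.081, -0.090) = 138.0128°
|p|² = ρ² + z² = 0.12108² + 0.808² = 0.66753
κ = 2ρ / |p|² = 2×0.12108 / 0.66753 = 0.36278
θ = 2·atan2(ρ, z) = 2·atan2(0.12108, 0.808) = 0.29750 rad
ℓ = θ/κ = 0.29750/0.36278 = 0.82004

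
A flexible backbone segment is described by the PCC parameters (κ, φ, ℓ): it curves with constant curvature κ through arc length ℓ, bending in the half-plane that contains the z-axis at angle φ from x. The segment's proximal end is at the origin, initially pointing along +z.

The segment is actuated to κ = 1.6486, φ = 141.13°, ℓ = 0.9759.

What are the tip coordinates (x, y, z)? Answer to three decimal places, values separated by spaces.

-0.490 0.395 0.606

θ = κ·ℓ = 1.6486 × 0.9759 = 1.60887 rad
ρ = (1 − cos θ)/κ = (1 − -0.03806)/1.6486 = 0.62966
z = sin θ / κ = 0.99928/1.6486 = 0.60614
x = ρ cos φ = 0.62966 × cos(141.13°) = -0.49024
y = ρ sin φ = 0.62966 × sin(141.13°) = 0.39515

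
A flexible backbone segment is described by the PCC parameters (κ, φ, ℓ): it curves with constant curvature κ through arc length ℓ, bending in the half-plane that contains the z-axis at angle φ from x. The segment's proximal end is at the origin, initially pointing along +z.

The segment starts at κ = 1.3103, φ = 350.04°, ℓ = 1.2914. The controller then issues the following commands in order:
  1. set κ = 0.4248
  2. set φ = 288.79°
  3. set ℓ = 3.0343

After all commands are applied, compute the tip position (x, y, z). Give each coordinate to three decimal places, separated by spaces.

0.547 -1.609 2.261

initial: κ=1.3103, φ=350.04°, ℓ=1.2914
cmd 1: set κ=0.4248 → (κ,φ,ℓ)=(0.4248,350.04°,1.2914) → tip=(0.3402,-0.0597,1.2276)
cmd 2: set φ=288.79° → (κ,φ,ℓ)=(0.4248,288.79°,1.2914) → tip=(0.1113,-0.3270,1.2276)
cmd 3: set ℓ=3.0343 → (κ,φ,ℓ)=(0.4248,288.79°,3.0343) → tip=(0.5474,-1.6088,2.2612)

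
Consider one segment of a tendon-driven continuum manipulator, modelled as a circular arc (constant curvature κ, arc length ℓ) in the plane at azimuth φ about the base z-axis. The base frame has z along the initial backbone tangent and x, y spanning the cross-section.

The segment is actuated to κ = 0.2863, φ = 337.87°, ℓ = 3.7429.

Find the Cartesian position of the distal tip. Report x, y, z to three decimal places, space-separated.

θ = κ·ℓ = 0.2863 × 3.7429 = 1.07159 rad
ρ = (1 − cos θ)/κ = (1 − 0.47873)/0.2863 = 1.82072
z = sin θ / κ = 0.87796/0.2863 = 3.06659
x = ρ cos φ = 1.82072 × cos(337.87°) = 1.68659
y = ρ sin φ = 1.82072 × sin(337.87°) = -0.68588

1.687 -0.686 3.067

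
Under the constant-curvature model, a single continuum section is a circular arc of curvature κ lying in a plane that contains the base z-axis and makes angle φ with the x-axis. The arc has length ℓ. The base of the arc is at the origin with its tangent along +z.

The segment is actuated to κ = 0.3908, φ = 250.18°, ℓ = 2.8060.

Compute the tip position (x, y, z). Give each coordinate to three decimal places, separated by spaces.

-0.471 -1.308 2.276

θ = κ·ℓ = 0.3908 × 2.8060 = 1.09658 rad
ρ = (1 − cos θ)/κ = (1 − 0.45664)/0.3908 = 1.39039
z = sin θ / κ = 0.88965/0.3908 = 2.27649
x = ρ cos φ = 1.39039 × cos(250.18°) = -0.47143
y = ρ sin φ = 1.39039 × sin(250.18°) = -1.30802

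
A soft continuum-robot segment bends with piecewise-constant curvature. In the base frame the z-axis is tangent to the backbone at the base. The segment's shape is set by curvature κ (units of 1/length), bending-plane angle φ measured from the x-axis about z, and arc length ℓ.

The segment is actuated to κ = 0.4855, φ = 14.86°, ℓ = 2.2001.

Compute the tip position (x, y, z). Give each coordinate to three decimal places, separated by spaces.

θ = κ·ℓ = 0.4855 × 2.2001 = 1.06815 rad
ρ = (1 − cos θ)/κ = (1 − 0.48175)/0.4855 = 1.06746
z = sin θ / κ = 0.87631/0.4855 = 1.80496
x = ρ cos φ = 1.06746 × cos(14.86°) = 1.03176
y = ρ sin φ = 1.06746 × sin(14.86°) = 0.27376

1.032 0.274 1.805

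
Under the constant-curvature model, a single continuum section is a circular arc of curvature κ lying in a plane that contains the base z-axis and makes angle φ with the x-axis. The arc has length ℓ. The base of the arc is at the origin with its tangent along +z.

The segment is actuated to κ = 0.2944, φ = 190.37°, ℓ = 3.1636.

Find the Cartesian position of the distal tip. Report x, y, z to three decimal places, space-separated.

-1.347 -0.247 2.726

θ = κ·ℓ = 0.2944 × 3.1636 = 0.93136 rad
ρ = (1 − cos θ)/κ = (1 − 0.59674)/0.2944 = 1.36977
z = sin θ / κ = 0.80243/0.2944 = 2.72566
x = ρ cos φ = 1.36977 × cos(190.37°) = -1.34739
y = ρ sin φ = 1.36977 × sin(190.37°) = -0.24656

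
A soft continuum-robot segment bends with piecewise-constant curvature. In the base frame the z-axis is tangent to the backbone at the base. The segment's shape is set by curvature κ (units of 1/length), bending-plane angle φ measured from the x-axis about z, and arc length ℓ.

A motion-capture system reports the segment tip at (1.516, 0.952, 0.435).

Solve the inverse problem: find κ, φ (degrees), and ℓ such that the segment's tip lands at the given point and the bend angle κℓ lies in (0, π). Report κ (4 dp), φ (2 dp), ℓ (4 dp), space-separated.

1.0549 32.13 2.5260

ρ = √(x²+y²) = √(1.516² + 0.952²) = 1.79013
φ = atan2(y, x) mod 360° = atan2(0.952, 1.516) = 32.1275°
|p|² = ρ² + z² = 1.79013² + 0.435² = 3.39379
κ = 2ρ / |p|² = 2×1.79013 / 3.39379 = 1.05495
θ = 2·atan2(ρ, z) = 2·atan2(1.79013, 0.435) = 2.66483 rad
ℓ = θ/κ = 2.66483/1.05495 = 2.52604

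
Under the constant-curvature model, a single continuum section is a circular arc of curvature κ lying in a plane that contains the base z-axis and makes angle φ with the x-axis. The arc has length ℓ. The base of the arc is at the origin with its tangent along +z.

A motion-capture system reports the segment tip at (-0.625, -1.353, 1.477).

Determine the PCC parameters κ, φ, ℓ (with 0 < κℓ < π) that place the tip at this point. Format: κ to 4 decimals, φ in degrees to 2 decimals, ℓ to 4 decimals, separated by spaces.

ρ = √(x²+y²) = √(-0.625² + -1.353²) = 1.49038
φ = atan2(y, x) mod 360° = atan2(-1.353, -0.625) = 245.2061°
|p|² = ρ² + z² = 1.49038² + 1.477² = 4.40276
κ = 2ρ / |p|² = 2×1.49038 / 4.40276 = 0.67702
θ = 2·atan2(ρ, z) = 2·atan2(1.49038, 1.477) = 1.57981 rad
ℓ = θ/κ = 1.57981/0.67702 = 2.33348

0.6770 245.21 2.3335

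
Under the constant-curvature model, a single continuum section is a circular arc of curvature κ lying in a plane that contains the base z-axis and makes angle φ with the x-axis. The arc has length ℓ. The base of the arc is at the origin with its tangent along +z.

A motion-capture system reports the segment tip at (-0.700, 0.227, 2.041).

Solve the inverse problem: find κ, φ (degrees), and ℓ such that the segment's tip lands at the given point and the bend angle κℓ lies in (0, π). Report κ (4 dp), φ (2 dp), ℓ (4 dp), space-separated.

ρ = √(x²+y²) = √(-0.700² + 0.227²) = 0.73589
φ = atan2(y, x) mod 360° = atan2(0.227, -0.700) = 162.0329°
|p|² = ρ² + z² = 0.73589² + 2.041² = 4.70721
κ = 2ρ / |p|² = 2×0.73589 / 4.70721 = 0.31266
θ = 2·atan2(ρ, z) = 2·atan2(0.73589, 2.041) = 0.69209 rad
ℓ = θ/κ = 0.69209/0.31266 = 2.21352

0.3127 162.03 2.2135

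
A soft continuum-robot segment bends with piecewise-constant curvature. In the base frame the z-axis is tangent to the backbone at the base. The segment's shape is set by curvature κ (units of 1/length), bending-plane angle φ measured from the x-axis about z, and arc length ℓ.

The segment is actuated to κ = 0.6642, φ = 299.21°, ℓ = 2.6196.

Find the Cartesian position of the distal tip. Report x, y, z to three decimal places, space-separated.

0.858 -1.535 1.484

θ = κ·ℓ = 0.6642 × 2.6196 = 1.73994 rad
ρ = (1 − cos θ)/κ = (1 − -0.16834)/0.6642 = 1.75901
z = sin θ / κ = 0.98573/0.6642 = 1.48409
x = ρ cos φ = 1.75901 × cos(299.21°) = 0.85842
y = ρ sin φ = 1.75901 × sin(299.21°) = -1.53533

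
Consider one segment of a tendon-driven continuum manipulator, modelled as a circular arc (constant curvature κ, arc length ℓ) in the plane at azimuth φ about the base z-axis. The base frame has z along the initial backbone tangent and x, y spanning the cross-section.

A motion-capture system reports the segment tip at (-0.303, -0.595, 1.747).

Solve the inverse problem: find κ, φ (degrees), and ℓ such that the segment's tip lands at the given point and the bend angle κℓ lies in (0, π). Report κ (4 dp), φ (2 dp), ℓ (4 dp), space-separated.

ρ = √(x²+y²) = √(-0.303² + -0.595²) = 0.66771
φ = atan2(y, x) mod 360° = atan2(-0.595, -0.303) = 243.0128°
|p|² = ρ² + z² = 0.66771² + 1.747² = 3.49784
κ = 2ρ / |p|² = 2×0.66771 / 3.49784 = 0.38178
θ = 2·atan2(ρ, z) = 2·atan2(0.66771, 1.747) = 0.73014 rad
ℓ = θ/κ = 0.73014/0.38178 = 1.91245

0.3818 243.01 1.9125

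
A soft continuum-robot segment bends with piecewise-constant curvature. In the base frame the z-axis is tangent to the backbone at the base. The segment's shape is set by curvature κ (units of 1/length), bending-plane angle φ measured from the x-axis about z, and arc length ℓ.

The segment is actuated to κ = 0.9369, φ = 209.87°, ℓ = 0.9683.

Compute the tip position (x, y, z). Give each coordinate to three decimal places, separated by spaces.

-0.355 -0.204 0.841

θ = κ·ℓ = 0.9369 × 0.9683 = 0.90720 rad
ρ = (1 − cos θ)/κ = (1 − 0.61595)/0.9369 = 0.40991
z = sin θ / κ = 0.78778/0.9369 = 0.84084
x = ρ cos φ = 0.40991 × cos(209.87°) = -0.35546
y = ρ sin φ = 0.40991 × sin(209.87°) = -0.20415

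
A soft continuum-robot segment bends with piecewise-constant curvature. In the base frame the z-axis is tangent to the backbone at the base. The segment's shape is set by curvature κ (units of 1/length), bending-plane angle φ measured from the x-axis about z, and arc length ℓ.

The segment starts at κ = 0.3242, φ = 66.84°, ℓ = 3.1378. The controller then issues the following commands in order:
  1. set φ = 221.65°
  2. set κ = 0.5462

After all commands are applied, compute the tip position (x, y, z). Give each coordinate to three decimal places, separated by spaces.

-1.563 -1.390 1.812

initial: κ=0.3242, φ=66.84°, ℓ=3.1378
cmd 1: set φ=221.65° → (κ,φ,ℓ)=(0.3242,221.65°,3.1378) → tip=(-1.0932,-0.9723,2.6239)
cmd 2: set κ=0.5462 → (κ,φ,ℓ)=(0.5462,221.65°,3.1378) → tip=(-1.5631,-1.3902,1.8121)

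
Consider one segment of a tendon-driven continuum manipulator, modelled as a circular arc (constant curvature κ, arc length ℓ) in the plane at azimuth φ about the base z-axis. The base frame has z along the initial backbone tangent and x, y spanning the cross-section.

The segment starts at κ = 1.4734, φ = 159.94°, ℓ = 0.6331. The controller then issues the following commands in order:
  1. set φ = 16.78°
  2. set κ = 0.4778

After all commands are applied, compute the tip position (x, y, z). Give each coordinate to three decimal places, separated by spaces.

0.091 0.027 0.623

initial: κ=1.4734, φ=159.94°, ℓ=0.6331
cmd 1: set φ=16.78° → (κ,φ,ℓ)=(1.4734,16.78°,0.6331) → tip=(0.2628,0.0792,0.5452)
cmd 2: set κ=0.4778 → (κ,φ,ℓ)=(0.4778,16.78°,0.6331) → tip=(0.0910,0.0274,0.6235)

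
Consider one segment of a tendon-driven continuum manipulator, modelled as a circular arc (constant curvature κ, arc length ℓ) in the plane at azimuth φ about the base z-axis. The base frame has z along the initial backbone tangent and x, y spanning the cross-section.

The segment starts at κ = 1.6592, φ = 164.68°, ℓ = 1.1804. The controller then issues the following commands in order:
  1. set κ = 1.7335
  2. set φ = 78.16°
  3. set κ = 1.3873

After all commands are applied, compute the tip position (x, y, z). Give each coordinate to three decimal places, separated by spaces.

initial: κ=1.6592, φ=164.68°, ℓ=1.1804
cmd 1: set κ=1.7335 → (κ,φ,ℓ)=(1.7335,164.68°,1.1804) → tip=(-0.8110,0.2222,0.5129)
cmd 2: set φ=78.16° → (κ,φ,ℓ)=(1.7335,78.16°,1.1804) → tip=(0.1725,0.8230,0.5129)
cmd 3: set κ=1.3873 → (κ,φ,ℓ)=(1.3873,78.16°,1.1804) → tip=(0.1578,0.7526,0.7192)

0.158 0.753 0.719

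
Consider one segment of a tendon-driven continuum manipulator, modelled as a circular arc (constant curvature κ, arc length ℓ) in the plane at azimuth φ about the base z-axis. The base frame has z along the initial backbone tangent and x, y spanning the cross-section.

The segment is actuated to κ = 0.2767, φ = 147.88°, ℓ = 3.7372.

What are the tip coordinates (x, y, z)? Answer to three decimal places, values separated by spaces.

-1.496 0.939 3.106

θ = κ·ℓ = 0.2767 × 3.7372 = 1.03408 rad
ρ = (1 − cos θ)/κ = (1 − 0.51131)/0.2767 = 1.76612
z = sin θ / κ = 0.85939/0.2767 = 3.10587
x = ρ cos φ = 1.76612 × cos(147.88°) = -1.49579
y = ρ sin φ = 1.76612 × sin(147.88°) = 0.93904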